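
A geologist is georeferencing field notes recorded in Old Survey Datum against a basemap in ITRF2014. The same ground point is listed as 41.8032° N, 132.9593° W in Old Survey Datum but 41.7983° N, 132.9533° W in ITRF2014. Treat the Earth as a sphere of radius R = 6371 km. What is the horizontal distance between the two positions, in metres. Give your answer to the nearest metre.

738 m

Δφ = 41.7983° − 41.8032° = -0.0049°; Δλ = -132.9533° − -132.9593° = +0.0060°.
1° along a meridian = πR/180 = 111195 m.
ΔN = Δφ × 111195 = -544.9 m; ΔE = Δλ × 111195 × cos(41.8032°) = +0.0060 × 111195 × 0.745439 = 497.3 m.
Distance = √(ΔE² + ΔN²) = √(497.3² + (-544.9)²) = 737.7 m.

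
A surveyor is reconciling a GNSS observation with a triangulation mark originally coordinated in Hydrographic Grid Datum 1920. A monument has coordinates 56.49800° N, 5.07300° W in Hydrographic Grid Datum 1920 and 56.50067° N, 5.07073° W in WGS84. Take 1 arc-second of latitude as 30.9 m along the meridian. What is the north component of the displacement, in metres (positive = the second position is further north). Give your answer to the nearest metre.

Δφ = 56.50067° − 56.49800° = +0.00267°; Δλ = -5.07073° − -5.07300° = +0.00227°.
1° of latitude = 3600 × 30.90 = 111240 m.
ΔN = Δφ × 111240 = 297.0 m; ΔE = Δλ × 111240 × cos(56.49800°) = +0.00227 × 111240 × 0.551966 = 139.4 m.

ΔN = 297 m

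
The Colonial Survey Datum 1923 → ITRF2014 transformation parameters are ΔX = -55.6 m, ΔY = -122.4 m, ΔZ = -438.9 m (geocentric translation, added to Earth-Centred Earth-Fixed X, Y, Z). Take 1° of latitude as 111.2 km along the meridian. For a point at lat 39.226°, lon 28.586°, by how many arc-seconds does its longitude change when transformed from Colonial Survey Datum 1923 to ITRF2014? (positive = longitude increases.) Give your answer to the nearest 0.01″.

sin φ = 0.632381, cos φ = 0.774658, sin λ = 0.478477, cos λ = 0.878100.
East component: ΔE = −sin λ·ΔX + cos λ·ΔY = −(0.478477)(-55.6) + (0.878100)(-122.4) = -80.88 m.
1° of latitude spans 111200 m; at latitude φ, 1° of longitude spans that × cos φ = 86141.9 m, so Δλ = -80.88 / 86141.9 × 3600 = -3.380″.

Δλ = -3.38″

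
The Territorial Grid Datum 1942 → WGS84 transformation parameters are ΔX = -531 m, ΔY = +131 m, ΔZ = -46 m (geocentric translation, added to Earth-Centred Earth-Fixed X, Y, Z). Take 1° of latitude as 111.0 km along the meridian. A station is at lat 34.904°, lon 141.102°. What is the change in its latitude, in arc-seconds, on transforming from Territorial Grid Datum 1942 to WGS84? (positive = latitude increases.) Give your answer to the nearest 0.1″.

Δφ = -10.4″

sin φ = 0.572203, cos φ = 0.820112, sin λ = 0.627936, cos λ = -0.778265.
North component: ΔN = −sin φ cos λ·ΔX − sin φ sin λ·ΔY + cos φ·ΔZ = −(0.572203)(-0.778265)(-531) − (0.572203)(0.627936)(131) + (0.820112)(-46) = -321.26 m.
1° of latitude spans 111000 m, so Δφ = -321.26 / 111000 × 3600 = -10.419″.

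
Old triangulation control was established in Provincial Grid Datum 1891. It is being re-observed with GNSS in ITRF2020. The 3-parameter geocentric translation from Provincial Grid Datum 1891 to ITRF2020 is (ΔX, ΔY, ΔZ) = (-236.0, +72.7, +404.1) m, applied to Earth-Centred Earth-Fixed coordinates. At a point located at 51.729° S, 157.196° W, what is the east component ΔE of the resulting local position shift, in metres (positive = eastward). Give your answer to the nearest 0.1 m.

ΔE = -158.5 m

At φ = -51.729°, λ = -157.196°: sin φ = -0.785090, cos φ = 0.619382, sin λ = -0.387580, cos λ = -0.921836.
ΔE = −sin λ·ΔX + cos λ·ΔY = −(-0.387580)·(-236.0) + (-0.921836)·(72.7) = -158.49 m.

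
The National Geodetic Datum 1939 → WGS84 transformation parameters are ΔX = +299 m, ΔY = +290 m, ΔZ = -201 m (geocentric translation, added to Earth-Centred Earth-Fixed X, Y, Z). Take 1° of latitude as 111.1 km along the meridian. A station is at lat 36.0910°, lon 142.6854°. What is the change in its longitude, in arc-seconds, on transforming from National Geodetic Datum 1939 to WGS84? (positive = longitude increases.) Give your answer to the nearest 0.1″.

sin φ = 0.589069, cos φ = 0.808082, sin λ = 0.606191, cos λ = -0.795319.
East component: ΔE = −sin λ·ΔX + cos λ·ΔY = −(0.606191)(299) + (-0.795319)(290) = -411.89 m.
1° of latitude spans 111100 m; at latitude φ, 1° of longitude spans that × cos φ = 89778.0 m, so Δλ = -411.89 / 89778.0 × 3600 = -16.516″.

Δλ = -16.5″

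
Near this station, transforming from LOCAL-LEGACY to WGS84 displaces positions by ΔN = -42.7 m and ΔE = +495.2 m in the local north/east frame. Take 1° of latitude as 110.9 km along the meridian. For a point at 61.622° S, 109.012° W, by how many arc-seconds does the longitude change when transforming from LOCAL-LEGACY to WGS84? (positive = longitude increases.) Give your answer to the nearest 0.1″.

Δλ = 33.8″

At latitude -61.622°, cos φ = 0.475286.
1° of longitude at this latitude = 110.9 × cos φ = 52.71 km, so Δλ = 495.2 / 52709.3 = 0.0093949° = 33.822″.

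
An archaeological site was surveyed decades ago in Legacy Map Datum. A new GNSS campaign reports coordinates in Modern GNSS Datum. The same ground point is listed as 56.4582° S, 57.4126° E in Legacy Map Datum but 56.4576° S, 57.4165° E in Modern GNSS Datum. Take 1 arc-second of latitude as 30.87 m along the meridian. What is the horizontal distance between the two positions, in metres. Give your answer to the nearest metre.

249 m

Δφ = -56.4576° − -56.4582° = +0.0006°; Δλ = 57.4165° − 57.4126° = +0.0039°.
1° of latitude = 3600 × 30.87 = 111132 m.
ΔN = Δφ × 111132 = 66.7 m; ΔE = Δλ × 111132 × cos(-56.4582°) = +0.0039 × 111132 × 0.552545 = 239.5 m.
Distance = √(ΔE² + ΔN²) = √(239.5² + 66.7²) = 248.6 m.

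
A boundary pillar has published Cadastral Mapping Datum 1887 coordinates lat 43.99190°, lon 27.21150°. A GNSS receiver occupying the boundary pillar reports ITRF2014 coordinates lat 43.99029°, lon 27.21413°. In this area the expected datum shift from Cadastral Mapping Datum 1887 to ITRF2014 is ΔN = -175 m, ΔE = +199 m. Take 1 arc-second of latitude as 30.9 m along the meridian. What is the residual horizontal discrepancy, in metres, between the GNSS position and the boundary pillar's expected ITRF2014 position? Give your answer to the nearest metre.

12 m

Observed coordinate differences: Δφ = -0.00161°, Δλ = +0.00263°.
Converting to metres (1° lat = 111240 m, cos φ = 0.719438): observed ΔN = -179.1 m, observed ΔE = 210.5 m.
Subtracting the expected shift leaves a residual of -179.1 − (-175) = -4.1 m north and 210.5 − (199) = 11.5 m east.
Residual distance = √((-4.1)² + 11.5²) = 12.2 m.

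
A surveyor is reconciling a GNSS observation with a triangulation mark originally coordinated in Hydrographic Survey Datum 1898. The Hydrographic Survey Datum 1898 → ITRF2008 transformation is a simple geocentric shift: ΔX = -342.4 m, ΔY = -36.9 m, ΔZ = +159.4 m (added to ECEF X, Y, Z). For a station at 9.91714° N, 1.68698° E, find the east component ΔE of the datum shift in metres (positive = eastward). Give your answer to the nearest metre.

ΔE = -27 m

At φ = 9.91714°, λ = 1.68698°: sin φ = 0.172224, cos φ = 0.985058, sin λ = 0.029439, cos λ = 0.999567.
ΔE = −sin λ·ΔX + cos λ·ΔY = −(0.029439)·(-342.4) + (0.999567)·(-36.9) = -26.80 m.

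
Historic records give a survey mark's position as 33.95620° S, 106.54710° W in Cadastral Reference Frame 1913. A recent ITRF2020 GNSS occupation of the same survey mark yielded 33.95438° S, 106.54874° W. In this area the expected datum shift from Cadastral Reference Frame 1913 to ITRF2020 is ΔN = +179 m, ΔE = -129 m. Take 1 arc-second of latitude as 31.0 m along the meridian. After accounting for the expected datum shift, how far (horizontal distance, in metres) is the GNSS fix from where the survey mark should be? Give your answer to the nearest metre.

Observed coordinate differences: Δφ = +0.00182°, Δλ = -0.00164°.
Converting to metres (1° lat = 111600 m, cos φ = 0.829465): observed ΔN = 203.1 m, observed ΔE = -151.8 m.
Subtracting the expected shift leaves a residual of 203.1 − (179) = 24.1 m north and -151.8 − (-129) = -22.8 m east.
Residual distance = √(24.1² + (-22.8)²) = 33.2 m.

33 m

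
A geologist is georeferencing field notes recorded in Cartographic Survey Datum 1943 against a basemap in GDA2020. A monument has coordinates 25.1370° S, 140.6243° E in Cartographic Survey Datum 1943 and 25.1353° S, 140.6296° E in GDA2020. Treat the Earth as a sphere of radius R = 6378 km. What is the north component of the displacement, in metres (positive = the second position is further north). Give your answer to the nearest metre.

Δφ = -25.1353° − -25.1370° = +0.0017°; Δλ = 140.6296° − 140.6243° = +0.0053°.
1° along a meridian = πR/180 = 111317 m.
ΔN = Δφ × 111317 = 189.2 m; ΔE = Δλ × 111317 × cos(-25.1370°) = +0.0053 × 111317 × 0.905295 = 534.1 m.

ΔN = 189 m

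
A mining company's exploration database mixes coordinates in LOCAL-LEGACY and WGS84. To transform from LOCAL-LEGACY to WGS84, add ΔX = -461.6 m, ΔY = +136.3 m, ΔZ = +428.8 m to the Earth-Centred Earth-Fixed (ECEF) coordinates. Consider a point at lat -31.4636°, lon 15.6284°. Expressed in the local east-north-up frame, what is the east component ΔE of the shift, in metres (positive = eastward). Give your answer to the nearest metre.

At φ = -31.4636°, λ = 15.6284°: sin φ = -0.521957, cos φ = 0.852972, sin λ = 0.269397, cos λ = 0.963029.
ΔE = −sin λ·ΔX + cos λ·ΔY = −(0.269397)·(-461.6) + (0.963029)·(136.3) = 255.61 m.

ΔE = 256 m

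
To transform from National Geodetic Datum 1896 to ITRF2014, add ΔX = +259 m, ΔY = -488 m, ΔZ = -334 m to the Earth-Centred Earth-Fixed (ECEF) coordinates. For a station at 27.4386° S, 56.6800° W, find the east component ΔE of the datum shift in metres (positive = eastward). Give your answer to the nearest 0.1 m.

ΔE = -51.6 m

The local east axis at (φ, λ) is (−sin λ, cos λ, 0), so ΔE = −sin(-56.6800°)·259 + cos(-56.6800°)·(-488) = -51.64 m.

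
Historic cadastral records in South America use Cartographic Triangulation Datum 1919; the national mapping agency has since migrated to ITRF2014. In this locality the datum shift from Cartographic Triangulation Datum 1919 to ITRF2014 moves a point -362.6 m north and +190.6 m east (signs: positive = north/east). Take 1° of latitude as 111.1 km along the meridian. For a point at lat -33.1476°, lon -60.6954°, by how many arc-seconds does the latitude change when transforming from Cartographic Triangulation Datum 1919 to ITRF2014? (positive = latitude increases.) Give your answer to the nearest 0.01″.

Δφ = -11.75″

1° of latitude = 111.1 km, so Δφ = -362.6 / 111100 = -0.0032637° = -11.749″.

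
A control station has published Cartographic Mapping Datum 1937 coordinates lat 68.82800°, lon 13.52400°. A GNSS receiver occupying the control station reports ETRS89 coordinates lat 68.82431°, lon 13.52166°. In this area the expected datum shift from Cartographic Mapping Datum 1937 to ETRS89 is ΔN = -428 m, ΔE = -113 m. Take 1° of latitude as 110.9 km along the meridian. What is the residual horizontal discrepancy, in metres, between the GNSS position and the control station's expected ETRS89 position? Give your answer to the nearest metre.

27 m

Observed coordinate differences: Δφ = -0.00369°, Δλ = -0.00234°.
Converting to metres (1° lat = 110900 m, cos φ = 0.361169): observed ΔN = -409.2 m, observed ΔE = -93.7 m.
Subtracting the expected shift leaves a residual of -409.2 − (-428) = 18.8 m north and -93.7 − (-113) = 19.3 m east.
Residual distance = √(18.8² + 19.3²) = 26.9 m.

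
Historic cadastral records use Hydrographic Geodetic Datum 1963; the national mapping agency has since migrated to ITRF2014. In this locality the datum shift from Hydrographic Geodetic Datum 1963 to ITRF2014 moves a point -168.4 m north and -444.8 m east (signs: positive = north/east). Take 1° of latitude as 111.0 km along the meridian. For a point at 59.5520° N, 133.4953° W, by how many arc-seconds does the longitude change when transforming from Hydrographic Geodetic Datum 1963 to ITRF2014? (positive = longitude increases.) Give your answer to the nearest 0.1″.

Δλ = -28.5″

At latitude 59.5520°, cos φ = 0.506756.
1° of longitude at this latitude = 111.0 × cos φ = 56.25 km, so Δλ = -444.8 / 56249.9 = -0.0079076° = -28.467″.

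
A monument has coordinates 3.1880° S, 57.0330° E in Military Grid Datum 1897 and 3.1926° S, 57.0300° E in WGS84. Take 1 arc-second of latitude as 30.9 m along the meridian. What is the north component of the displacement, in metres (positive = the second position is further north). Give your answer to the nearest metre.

ΔN = -512 m

Δφ = -3.1926° − -3.1880° = -0.0046°; Δλ = 57.0300° − 57.0330° = -0.0030°.
1° of latitude = 3600 × 30.90 = 111240 m.
ΔN = Δφ × 111240 = -511.7 m; ΔE = Δλ × 111240 × cos(-3.1880°) = -0.0030 × 111240 × 0.998452 = -333.2 m.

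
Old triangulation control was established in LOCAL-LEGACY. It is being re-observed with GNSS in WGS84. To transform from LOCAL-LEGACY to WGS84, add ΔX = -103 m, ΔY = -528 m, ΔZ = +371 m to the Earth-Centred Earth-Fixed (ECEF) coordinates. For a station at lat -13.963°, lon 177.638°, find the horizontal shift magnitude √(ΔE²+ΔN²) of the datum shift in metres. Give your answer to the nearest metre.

653 m

The local east axis at (φ, λ) is (−sin λ, cos λ, 0), so ΔE = −sin(177.638°)·(-103) + cos(177.638°)·(-528) = 531.80 m.
The local north axis is (−sin φ cos λ, −sin φ sin λ, cos φ), giving ΔN = 24.832 − 5.251 + 360.038 = 379.62 m.
Horizontal magnitude = √(ΔE² + ΔN²) = √(531.80² + 379.62²) = 653.39 m.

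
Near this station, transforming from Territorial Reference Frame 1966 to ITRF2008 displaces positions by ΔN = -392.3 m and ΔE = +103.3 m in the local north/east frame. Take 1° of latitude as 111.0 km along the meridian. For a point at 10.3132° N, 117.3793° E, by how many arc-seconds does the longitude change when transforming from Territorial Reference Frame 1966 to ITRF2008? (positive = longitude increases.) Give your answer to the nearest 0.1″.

At latitude 10.3132°, cos φ = 0.983844.
1° of longitude at this latitude = 111.0 × cos φ = 109.21 km, so Δλ = 103.3 / 109206.7 = 0.0009459° = 3.405″.

Δλ = 3.4″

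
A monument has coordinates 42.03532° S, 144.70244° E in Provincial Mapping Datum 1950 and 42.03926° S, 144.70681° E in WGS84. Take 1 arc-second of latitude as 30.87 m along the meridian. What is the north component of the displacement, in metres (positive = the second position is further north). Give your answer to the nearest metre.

Δφ = -42.03926° − -42.03532° = -0.00394°; Δλ = 144.70681° − 144.70244° = +0.00437°.
1° of latitude = 3600 × 30.87 = 111132 m.
ΔN = Δφ × 111132 = -437.9 m; ΔE = Δλ × 111132 × cos(-42.03532°) = +0.00437 × 111132 × 0.742732 = 360.7 m.

ΔN = -438 m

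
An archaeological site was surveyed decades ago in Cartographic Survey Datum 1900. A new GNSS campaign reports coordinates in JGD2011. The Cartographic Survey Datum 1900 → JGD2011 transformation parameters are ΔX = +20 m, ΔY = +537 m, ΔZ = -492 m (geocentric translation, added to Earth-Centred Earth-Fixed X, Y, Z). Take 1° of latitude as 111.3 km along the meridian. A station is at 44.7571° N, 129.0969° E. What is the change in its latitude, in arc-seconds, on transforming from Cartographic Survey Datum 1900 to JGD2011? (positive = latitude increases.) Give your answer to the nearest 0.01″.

sin φ = 0.704103, cos φ = 0.710098, sin λ = 0.776081, cos λ = -0.630634.
North component: ΔN = −sin φ cos λ·ΔX − sin φ sin λ·ΔY + cos φ·ΔZ = −(0.704103)(-0.630634)(20) − (0.704103)(0.776081)(537) + (0.710098)(-492) = -633.93 m.
1° of latitude spans 111300 m, so Δφ = -633.93 / 111300 × 3600 = -20.504″.

Δφ = -20.50″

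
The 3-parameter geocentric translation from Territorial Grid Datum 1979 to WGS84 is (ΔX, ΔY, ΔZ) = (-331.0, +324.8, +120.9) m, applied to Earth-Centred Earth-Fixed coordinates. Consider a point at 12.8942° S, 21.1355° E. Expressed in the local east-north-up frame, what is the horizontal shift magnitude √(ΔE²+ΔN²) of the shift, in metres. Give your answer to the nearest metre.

At φ = -12.8942°, λ = 21.1355°: sin φ = -0.223151, cos φ = 0.974784, sin λ = 0.360575, cos λ = 0.932730.
ΔE = −sin λ·ΔX + cos λ·ΔY = −(0.360575)·(-331.0) + (0.932730)·(324.8) = 422.30 m.
ΔN = −sin φ cos λ·ΔX − sin φ sin λ·ΔY + cos φ·ΔZ = −(-0.223151)(0.932730)(-331.0) − (-0.223151)(0.360575)(324.8) + (0.974784)(120.9) = 75.09 m.
Horizontal magnitude = √(ΔE² + ΔN²) = √(422.30² + 75.09²) = 428.93 m.

429 m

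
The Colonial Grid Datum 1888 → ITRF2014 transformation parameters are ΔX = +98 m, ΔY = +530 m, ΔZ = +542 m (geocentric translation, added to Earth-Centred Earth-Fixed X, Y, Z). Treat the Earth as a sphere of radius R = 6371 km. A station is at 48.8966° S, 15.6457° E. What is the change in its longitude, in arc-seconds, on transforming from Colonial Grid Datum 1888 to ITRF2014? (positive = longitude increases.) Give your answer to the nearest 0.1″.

sin φ = -0.753524, cos φ = 0.657420, sin λ = 0.269688, cos λ = 0.962948.
East component: ΔE = −sin λ·ΔX + cos λ·ΔY = −(0.269688)(98) + (0.962948)(530) = 483.93 m.
1° of latitude spans πR/180 = 111195 m; at latitude φ, 1° of longitude spans that × cos φ = 73101.8 m, so Δλ = 483.93 / 73101.8 × 3600 = 23.832″.

Δλ = 23.8″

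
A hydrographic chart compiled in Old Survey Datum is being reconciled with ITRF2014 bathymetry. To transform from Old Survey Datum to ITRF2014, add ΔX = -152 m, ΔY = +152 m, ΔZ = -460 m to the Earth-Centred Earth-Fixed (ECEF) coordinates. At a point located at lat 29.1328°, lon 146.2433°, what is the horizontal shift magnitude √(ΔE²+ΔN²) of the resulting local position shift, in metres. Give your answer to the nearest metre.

At φ = 29.1328°, λ = 146.2433°: sin φ = 0.486836, cos φ = 0.873494, sin λ = 0.555667, cos λ = -0.831405.
ΔE = −sin λ·ΔX + cos λ·ΔY = −(0.555667)·(-152) + (-0.831405)·(152) = -41.91 m.
ΔN = −sin φ cos λ·ΔX − sin φ sin λ·ΔY + cos φ·ΔZ = −(0.486836)(-0.831405)(-152) − (0.486836)(0.555667)(152) + (0.873494)(-460) = -504.45 m.
Horizontal magnitude = √(ΔE² + ΔN²) = √((-41.91)² + (-504.45)²) = 506.19 m.

506 m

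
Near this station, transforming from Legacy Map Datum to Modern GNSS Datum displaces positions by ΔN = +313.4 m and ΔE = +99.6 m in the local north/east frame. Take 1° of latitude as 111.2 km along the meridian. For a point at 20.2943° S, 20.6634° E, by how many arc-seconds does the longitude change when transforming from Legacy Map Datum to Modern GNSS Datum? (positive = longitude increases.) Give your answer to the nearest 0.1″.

Δλ = 3.4″

At latitude -20.2943°, cos φ = 0.937923.
1° of longitude at this latitude = 111.2 × cos φ = 104.30 km, so Δλ = 99.6 / 104297.1 = 0.0009550° = 3.438″.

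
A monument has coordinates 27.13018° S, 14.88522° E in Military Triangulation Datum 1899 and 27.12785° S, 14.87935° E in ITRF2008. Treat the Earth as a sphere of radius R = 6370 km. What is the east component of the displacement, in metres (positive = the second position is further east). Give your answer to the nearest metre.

ΔE = -581 m

Δφ = -27.12785° − -27.13018° = +0.00233°; Δλ = 14.87935° − 14.88522° = -0.00587°.
1° along a meridian = πR/180 = 111177 m.
ΔN = Δφ × 111177 = 259.0 m; ΔE = Δλ × 111177 × cos(-27.13018°) = -0.00587 × 111177 × 0.889973 = -580.8 m.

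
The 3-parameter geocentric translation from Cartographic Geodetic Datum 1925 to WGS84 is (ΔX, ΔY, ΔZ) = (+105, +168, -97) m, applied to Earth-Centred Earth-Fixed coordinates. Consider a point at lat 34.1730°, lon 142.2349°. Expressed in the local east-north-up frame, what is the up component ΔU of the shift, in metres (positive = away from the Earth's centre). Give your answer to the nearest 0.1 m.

The local up (radial) axis is (cos φ cos λ, cos φ sin λ, sin φ), giving ΔU = -68.674 + 85.124 − 54.484 = -38.03 m.

ΔU = -38.0 m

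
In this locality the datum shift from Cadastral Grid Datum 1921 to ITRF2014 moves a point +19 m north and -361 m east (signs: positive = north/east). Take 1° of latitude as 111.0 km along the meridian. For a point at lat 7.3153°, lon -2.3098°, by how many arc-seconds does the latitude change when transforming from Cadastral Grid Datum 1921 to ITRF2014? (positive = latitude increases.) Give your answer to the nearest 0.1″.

Δφ = 0.6″

1° of latitude = 111.0 km, so Δφ = 19.0 / 111000 = 0.0001712° = 0.616″.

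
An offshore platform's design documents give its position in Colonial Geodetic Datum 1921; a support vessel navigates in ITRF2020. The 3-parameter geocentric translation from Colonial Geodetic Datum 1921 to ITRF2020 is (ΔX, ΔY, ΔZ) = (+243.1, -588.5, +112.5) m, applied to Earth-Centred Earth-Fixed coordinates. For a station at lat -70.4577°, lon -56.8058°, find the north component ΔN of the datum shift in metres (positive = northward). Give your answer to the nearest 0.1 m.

At φ = -70.4577°, λ = -56.8058°: sin φ = -0.942395, cos φ = 0.334503, sin λ = -0.836820, cos λ = 0.547479.
ΔN = −sin φ cos λ·ΔX − sin φ sin λ·ΔY + cos φ·ΔZ = −(-0.942395)(0.547479)(243.1) − (-0.942395)(-0.836820)(-588.5) + (0.334503)(112.5) = 627.16 m.

ΔN = 627.2 m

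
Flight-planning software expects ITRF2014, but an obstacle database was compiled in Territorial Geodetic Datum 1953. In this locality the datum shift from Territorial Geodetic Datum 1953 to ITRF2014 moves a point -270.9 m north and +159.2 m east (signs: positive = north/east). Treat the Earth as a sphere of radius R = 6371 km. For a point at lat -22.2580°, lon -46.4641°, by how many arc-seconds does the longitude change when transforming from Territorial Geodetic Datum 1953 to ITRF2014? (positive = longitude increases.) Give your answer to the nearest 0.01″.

Δλ = 5.57″

At latitude -22.2580°, cos φ = 0.925488.
One radian of longitude at latitude φ spans R cos φ, so Δλ = ΔE / (R cos φ) = 159.2 / (6371000 × 0.925488) = 2.7000e-05 rad = 5.569″.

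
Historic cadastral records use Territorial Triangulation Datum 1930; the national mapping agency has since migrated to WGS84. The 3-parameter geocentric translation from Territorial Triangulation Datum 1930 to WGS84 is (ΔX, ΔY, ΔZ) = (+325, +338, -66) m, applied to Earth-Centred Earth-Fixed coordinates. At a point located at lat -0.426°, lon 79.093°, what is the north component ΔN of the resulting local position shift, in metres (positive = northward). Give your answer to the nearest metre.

The local north axis is (−sin φ cos λ, −sin φ sin λ, cos φ), giving ΔN = 0.457 + 2.468 − 65.998 = -63.07 m.

ΔN = -63 m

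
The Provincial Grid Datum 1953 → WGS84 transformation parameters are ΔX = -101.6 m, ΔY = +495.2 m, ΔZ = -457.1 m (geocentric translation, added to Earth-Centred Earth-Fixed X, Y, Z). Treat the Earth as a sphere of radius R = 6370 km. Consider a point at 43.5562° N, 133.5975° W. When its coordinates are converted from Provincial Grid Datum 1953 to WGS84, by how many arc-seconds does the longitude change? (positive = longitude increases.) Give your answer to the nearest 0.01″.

sin φ = 0.689066, cos φ = 0.724699, sin λ = -0.724202, cos λ = -0.689588.
East component: ΔE = −sin λ·ΔX + cos λ·ΔY = −(-0.724202)(-101.6) + (-0.689588)(495.2) = -415.06 m.
1° of latitude spans πR/180 = 111177 m; at latitude φ, 1° of longitude spans that × cos φ = 80570.2 m, so Δλ = -415.06 / 80570.2 × 3600 = -18.546″.

Δλ = -18.55″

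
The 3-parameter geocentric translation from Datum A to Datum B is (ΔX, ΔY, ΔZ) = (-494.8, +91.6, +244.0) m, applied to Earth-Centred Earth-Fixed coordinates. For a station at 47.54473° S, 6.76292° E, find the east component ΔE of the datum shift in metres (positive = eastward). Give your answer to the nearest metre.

At φ = -47.54473°, λ = 6.76292°: sin φ = -0.737805, cos φ = 0.675014, sin λ = 0.117761, cos λ = 0.993042.
ΔE = −sin λ·ΔX + cos λ·ΔY = −(0.117761)·(-494.8) + (0.993042)·(91.6) = 149.23 m.

ΔE = 149 m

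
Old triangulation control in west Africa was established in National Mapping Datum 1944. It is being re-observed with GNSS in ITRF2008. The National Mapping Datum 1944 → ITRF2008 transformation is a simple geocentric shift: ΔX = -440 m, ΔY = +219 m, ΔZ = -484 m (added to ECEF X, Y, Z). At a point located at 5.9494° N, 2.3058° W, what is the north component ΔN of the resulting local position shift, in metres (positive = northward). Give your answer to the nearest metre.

ΔN = -435 m

At φ = 5.9494°, λ = -2.3058°: sin φ = 0.103650, cos φ = 0.994614, sin λ = -0.040233, cos λ = 0.999190.
ΔN = −sin φ cos λ·ΔX − sin φ sin λ·ΔY + cos φ·ΔZ = −(0.103650)(0.999190)(-440) − (0.103650)(-0.040233)(219) + (0.994614)(-484) = -434.91 m.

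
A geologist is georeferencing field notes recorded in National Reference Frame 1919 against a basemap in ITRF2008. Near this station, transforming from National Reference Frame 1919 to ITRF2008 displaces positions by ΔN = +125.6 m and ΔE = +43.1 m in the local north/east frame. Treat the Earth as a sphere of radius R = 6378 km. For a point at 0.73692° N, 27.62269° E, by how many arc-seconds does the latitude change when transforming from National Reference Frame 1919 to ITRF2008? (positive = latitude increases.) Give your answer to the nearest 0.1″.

Δφ = 4.1″

On a sphere of radius R, 1 rad of latitude = R, so Δφ = ΔN / R = 125.6 / 6378000 = 1.9693e-05 rad = 4.062″.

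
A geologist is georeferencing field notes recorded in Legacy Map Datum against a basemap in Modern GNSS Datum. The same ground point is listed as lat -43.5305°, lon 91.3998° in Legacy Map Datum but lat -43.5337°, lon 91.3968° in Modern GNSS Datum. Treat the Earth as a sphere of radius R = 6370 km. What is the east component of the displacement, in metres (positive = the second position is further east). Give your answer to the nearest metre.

Δφ = -43.5337° − -43.5305° = -0.0032°; Δλ = 91.3968° − 91.3998° = -0.0030°.
1° along a meridian = πR/180 = 111177 m.
ΔN = Δφ × 111177 = -355.8 m; ΔE = Δλ × 111177 × cos(-43.5305°) = -0.0030 × 111177 × 0.725008 = -241.8 m.

ΔE = -242 m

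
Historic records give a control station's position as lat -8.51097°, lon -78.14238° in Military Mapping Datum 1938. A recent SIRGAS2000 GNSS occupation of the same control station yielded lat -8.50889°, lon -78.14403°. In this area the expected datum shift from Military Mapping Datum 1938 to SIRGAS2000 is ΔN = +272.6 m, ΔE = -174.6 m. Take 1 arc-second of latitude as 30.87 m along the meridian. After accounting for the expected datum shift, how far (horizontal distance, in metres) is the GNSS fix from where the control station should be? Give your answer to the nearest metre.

Observed coordinate differences: Δφ = +0.00208°, Δλ = -0.00165°.
Converting to metres (1° lat = 111132 m, cos φ = 0.988988): observed ΔN = 231.2 m, observed ΔE = -181.3 m.
Subtracting the expected shift leaves a residual of 231.2 − (272.6) = -41.4 m north and -181.3 − (-174.6) = -6.7 m east.
Residual distance = √((-41.4)² + (-6.7)²) = 42.0 m.

42 m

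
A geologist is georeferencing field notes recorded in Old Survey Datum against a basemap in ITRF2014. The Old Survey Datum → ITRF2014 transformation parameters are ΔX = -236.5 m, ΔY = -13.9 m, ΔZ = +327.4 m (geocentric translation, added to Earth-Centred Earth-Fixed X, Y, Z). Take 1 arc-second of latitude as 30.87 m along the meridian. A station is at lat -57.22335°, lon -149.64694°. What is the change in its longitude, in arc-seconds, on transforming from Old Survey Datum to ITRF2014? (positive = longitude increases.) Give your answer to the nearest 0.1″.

sin φ = -0.840787, cos φ = 0.541366, sin λ = -0.505327, cos λ = -0.862928.
East component: ΔE = −sin λ·ΔX + cos λ·ΔY = −(-0.505327)(-236.5) + (-0.862928)(-13.9) = -107.52 m.
1° of latitude spans 3600 × 30.87 = 111132 m; at latitude φ, 1° of longitude spans that × cos φ = 60163.0 m, so Δλ = -107.52 / 60163.0 × 3600 = -6.433″.

Δλ = -6.4″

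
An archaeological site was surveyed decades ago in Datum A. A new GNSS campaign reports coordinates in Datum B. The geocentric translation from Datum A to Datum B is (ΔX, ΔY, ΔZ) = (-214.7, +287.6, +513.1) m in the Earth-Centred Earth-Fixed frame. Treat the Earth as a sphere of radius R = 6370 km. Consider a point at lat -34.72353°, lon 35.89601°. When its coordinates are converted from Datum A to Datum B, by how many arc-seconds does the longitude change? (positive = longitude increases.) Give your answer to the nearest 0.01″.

Δλ = 14.14″

sin φ = -0.569617, cos φ = 0.821910, sin λ = 0.586316, cos λ = 0.810082.
East component: ΔE = −sin λ·ΔX + cos λ·ΔY = −(0.586316)(-214.7) + (0.810082)(287.6) = 358.86 m.
1° of latitude spans πR/180 = 111177 m; at latitude φ, 1° of longitude spans that × cos φ = 91377.9 m, so Δλ = 358.86 / 91377.9 × 3600 = 14.138″.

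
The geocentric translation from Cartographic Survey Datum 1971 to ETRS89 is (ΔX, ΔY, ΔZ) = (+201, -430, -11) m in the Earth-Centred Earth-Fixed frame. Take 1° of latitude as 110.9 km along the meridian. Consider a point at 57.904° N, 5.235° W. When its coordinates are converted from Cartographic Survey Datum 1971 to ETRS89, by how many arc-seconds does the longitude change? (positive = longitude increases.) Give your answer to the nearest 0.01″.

Δλ = -25.04″

sin φ = 0.847159, cos φ = 0.531339, sin λ = -0.091241, cos λ = 0.995829.
East component: ΔE = −sin λ·ΔX + cos λ·ΔY = −(-0.091241)(201) + (0.995829)(-430) = -409.87 m.
1° of latitude spans 110900 m; at latitude φ, 1° of longitude spans that × cos φ = 58925.5 m, so Δλ = -409.87 / 58925.5 × 3600 = -25.040″.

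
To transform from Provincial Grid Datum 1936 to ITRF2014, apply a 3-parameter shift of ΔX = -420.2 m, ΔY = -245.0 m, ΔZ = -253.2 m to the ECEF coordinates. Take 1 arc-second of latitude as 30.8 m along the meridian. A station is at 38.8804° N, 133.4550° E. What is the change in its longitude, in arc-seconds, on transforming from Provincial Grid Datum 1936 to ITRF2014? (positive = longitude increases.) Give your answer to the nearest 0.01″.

Δλ = 19.75″

sin φ = 0.627697, cos φ = 0.778458, sin λ = 0.725915, cos λ = -0.687785.
East component: ΔE = −sin λ·ΔX + cos λ·ΔY = −(0.725915)(-420.2) + (-0.687785)(-245.0) = 473.54 m.
1° of latitude spans 3600 × 30.80 = 110880 m; at latitude φ, 1° of longitude spans that × cos φ = 86315.4 m, so Δλ = 473.54 / 86315.4 × 3600 = 19.750″.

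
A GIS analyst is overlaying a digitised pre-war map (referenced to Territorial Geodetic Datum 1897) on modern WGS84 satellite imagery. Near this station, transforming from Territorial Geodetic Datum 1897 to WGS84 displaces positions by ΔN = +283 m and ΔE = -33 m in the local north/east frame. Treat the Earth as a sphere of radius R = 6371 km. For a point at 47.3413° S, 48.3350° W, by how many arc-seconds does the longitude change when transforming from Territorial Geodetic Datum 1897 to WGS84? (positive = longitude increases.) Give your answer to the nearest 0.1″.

Δλ = -1.6″

At latitude -47.3413°, cos φ = 0.677630.
One radian of longitude at latitude φ spans R cos φ, so Δλ = ΔE / (R cos φ) = -33.0 / (6371000 × 0.677630) = -7.6439e-06 rad = -1.577″.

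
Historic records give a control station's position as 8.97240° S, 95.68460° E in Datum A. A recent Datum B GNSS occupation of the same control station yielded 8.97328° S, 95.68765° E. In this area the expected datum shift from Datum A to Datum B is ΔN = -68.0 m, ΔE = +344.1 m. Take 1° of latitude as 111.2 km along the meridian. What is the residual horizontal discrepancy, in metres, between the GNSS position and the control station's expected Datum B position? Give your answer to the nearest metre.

Observed coordinate differences: Δφ = -0.00088°, Δλ = +0.00305°.
Converting to metres (1° lat = 111200 m, cos φ = 0.987764): observed ΔN = -97.9 m, observed ΔE = 335.0 m.
Subtracting the expected shift leaves a residual of -97.9 − (-68.0) = -29.9 m north and 335.0 − (344.1) = -9.1 m east.
Residual distance = √((-29.9)² + (-9.1)²) = 31.2 m.

31 m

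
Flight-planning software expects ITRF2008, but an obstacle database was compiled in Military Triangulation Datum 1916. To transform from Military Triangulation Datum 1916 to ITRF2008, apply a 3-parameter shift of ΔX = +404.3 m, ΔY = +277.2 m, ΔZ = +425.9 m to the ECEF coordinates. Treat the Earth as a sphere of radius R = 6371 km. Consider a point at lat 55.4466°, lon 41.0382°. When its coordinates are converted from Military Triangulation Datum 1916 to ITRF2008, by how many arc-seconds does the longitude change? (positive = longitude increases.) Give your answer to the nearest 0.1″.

sin φ = 0.823598, cos φ = 0.567174, sin λ = 0.656562, cos λ = 0.754272.
East component: ΔE = −sin λ·ΔX + cos λ·ΔY = −(0.656562)(404.3) + (0.754272)(277.2) = -56.36 m.
1° of latitude spans πR/180 = 111195 m; at latitude φ, 1° of longitude spans that × cos φ = 63066.9 m, so Δλ = -56.36 / 63066.9 × 3600 = -3.217″.

Δλ = -3.2″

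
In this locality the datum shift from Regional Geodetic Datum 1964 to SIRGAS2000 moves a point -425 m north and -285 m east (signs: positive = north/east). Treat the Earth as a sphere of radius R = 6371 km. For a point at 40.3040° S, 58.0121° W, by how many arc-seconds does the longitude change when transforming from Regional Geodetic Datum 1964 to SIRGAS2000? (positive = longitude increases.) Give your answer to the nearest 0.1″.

At latitude -40.3040°, cos φ = 0.762623.
One radian of longitude at latitude φ spans R cos φ, so Δλ = ΔE / (R cos φ) = -285.0 / (6371000 × 0.762623) = -5.8658e-05 rad = -12.099″.

Δλ = -12.1″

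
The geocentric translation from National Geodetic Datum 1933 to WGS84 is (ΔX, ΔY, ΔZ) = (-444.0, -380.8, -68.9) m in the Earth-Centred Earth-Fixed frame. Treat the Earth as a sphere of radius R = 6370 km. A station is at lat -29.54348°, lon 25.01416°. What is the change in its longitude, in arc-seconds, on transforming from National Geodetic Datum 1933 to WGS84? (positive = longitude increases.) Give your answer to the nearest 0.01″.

Δλ = -5.86″

sin φ = -0.493084, cos φ = 0.869982, sin λ = 0.422842, cos λ = 0.906203.
East component: ΔE = −sin λ·ΔX + cos λ·ΔY = −(0.422842)(-444.0) + (0.906203)(-380.8) = -157.34 m.
1° of latitude spans πR/180 = 111177 m; at latitude φ, 1° of longitude spans that × cos φ = 96722.4 m, so Δλ = -157.34 / 96722.4 × 3600 = -5.856″.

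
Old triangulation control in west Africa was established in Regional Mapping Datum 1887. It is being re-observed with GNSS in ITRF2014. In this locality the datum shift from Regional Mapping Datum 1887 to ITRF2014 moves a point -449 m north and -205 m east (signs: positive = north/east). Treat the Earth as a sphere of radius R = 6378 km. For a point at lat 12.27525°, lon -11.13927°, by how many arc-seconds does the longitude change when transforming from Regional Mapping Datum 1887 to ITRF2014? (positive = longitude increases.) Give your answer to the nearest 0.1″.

Δλ = -6.8″

At latitude 12.27525°, cos φ = 0.977138.
One radian of longitude at latitude φ spans R cos φ, so Δλ = ΔE / (R cos φ) = -205.0 / (6378000 × 0.977138) = -3.2894e-05 rad = -6.785″.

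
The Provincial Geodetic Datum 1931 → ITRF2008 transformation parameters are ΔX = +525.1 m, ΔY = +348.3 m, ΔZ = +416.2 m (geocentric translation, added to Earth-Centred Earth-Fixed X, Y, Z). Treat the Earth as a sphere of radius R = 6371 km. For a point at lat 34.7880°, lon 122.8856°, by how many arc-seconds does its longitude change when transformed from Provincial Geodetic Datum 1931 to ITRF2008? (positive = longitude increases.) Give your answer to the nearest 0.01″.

sin φ = 0.570542, cos φ = 0.821269, sin λ = 0.839756, cos λ = -0.542963.
East component: ΔE = −sin λ·ΔX + cos λ·ΔY = −(0.839756)(525.1) + (-0.542963)(348.3) = -630.07 m.
1° of latitude spans πR/180 = 111195 m; at latitude φ, 1° of longitude spans that × cos φ = 91320.9 m, so Δλ = -630.07 / 91320.9 × 3600 = -24.838″.

Δλ = -24.84″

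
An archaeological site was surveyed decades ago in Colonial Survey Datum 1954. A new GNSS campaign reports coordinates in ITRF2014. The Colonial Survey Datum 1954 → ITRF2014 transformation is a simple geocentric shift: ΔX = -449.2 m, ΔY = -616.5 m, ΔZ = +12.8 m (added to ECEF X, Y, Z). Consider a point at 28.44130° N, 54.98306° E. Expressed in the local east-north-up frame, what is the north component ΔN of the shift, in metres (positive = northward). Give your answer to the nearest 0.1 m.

ΔN = 374.5 m

At φ = 28.44130°, λ = 54.98306°: sin φ = 0.476258, cos φ = 0.879306, sin λ = 0.818982, cos λ = 0.573819.
ΔN = −sin φ cos λ·ΔX − sin φ sin λ·ΔY + cos φ·ΔZ = −(0.476258)(0.573819)(-449.2) − (0.476258)(0.818982)(-616.5) + (0.879306)(12.8) = 374.48 m.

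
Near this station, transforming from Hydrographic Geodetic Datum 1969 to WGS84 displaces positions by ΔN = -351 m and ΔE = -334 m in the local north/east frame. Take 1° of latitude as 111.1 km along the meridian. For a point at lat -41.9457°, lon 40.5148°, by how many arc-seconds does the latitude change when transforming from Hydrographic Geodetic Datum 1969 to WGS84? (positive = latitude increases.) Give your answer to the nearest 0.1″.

1° of latitude = 111.1 km, so Δφ = -351.0 / 111100 = -0.0031593° = -11.374″.

Δφ = -11.4″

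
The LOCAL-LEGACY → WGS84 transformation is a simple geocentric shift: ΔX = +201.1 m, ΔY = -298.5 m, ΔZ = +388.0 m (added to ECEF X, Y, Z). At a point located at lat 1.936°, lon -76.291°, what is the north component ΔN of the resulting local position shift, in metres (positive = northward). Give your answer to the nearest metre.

ΔN = 376 m

The local north axis is (−sin φ cos λ, −sin φ sin λ, cos φ), giving ΔN = -1.610 − 9.797 + 387.779 = 376.37 m.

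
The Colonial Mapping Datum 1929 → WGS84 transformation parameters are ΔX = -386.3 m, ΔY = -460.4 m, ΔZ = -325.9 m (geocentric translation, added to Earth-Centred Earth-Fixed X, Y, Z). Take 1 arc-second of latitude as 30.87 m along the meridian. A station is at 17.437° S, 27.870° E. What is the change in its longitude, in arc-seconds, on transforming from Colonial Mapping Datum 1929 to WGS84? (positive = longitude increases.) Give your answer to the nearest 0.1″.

Δλ = -7.7″

sin φ = -0.299657, cos φ = 0.954047, sin λ = 0.467467, cos λ = 0.884011.
East component: ΔE = −sin λ·ΔX + cos λ·ΔY = −(0.467467)(-386.3) + (0.884011)(-460.4) = -226.42 m.
1° of latitude spans 3600 × 30.87 = 111132 m; at latitude φ, 1° of longitude spans that × cos φ = 106025.2 m, so Δλ = -226.42 / 106025.2 × 3600 = -7.688″.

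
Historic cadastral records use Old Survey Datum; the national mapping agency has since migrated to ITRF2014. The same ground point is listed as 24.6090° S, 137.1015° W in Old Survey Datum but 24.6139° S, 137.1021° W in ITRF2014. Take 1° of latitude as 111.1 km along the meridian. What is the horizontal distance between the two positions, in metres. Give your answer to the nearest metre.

Δφ = -24.6139° − -24.6090° = -0.0049°; Δλ = -137.1021° − -137.1015° = -0.0006°.
ΔN = Δφ × 111100 = -544.4 m; ΔE = Δλ × 111100 × cos(-24.6090°) = -0.0006 × 111100 × 0.909171 = -60.6 m.
Distance = √(ΔE² + ΔN²) = √((-60.6)² + (-544.4)²) = 547.8 m.

548 m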